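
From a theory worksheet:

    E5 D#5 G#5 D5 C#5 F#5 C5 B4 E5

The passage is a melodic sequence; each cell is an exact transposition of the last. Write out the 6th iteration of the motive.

With a 3-note motive the entries are E5, D5, C5, each down a 2nd from the previous.
Carrying on: Bb4 → Ab4 → Gb4.
Statement 6 starts on Gb4 and keeps the same exact contour: Gb4 F4 Bb4.

Gb4 F4 Bb4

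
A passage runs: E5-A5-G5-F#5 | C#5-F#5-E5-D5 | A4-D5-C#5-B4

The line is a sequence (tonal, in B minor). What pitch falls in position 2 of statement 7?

C#4

With 4-note cells, note 2 of each statement runs A5, F#5, D5.
Each moves down a 3rd. Continuing: B4 → G4 → E4 → C#4.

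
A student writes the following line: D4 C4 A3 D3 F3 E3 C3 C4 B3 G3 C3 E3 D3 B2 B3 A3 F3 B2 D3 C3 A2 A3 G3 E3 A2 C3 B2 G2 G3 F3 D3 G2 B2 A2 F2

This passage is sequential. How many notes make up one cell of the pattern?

35 notes total. Splitting into 5 groups of 7:
D4 C4 A3 D3 F3 E3 C3 | C4 B3 G3 C3 E3 D3 B2 | B3 A3 F3 B2 D3 C3 A2 | A3 G3 E3 A2 C3 B2 G2 | G3 F3 D3 G2 B2 A2 F2
Every group is a transposition down a 2nd of the one before; no shorter unit works.

7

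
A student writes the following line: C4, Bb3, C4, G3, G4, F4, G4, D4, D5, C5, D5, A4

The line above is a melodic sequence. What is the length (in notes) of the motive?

4

12 notes total. Splitting into 3 groups of 4:
C4 Bb3 C4 G3 | G4 F4 G4 D4 | D5 C5 D5 A4
Every group is a transposition up a 5th of the one before; no shorter unit works.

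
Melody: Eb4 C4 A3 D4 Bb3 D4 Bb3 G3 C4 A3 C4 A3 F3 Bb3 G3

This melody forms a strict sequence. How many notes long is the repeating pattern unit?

Try groups of 5 (3 cells in 15 notes):
Eb4 C4 A3 D4 Bb3 | D4 Bb3 G3 C4 A3 | C4 A3 F3 Bb3 G3
That's a consistent down a 2nd shift per cell, and no other grouping gives one.

5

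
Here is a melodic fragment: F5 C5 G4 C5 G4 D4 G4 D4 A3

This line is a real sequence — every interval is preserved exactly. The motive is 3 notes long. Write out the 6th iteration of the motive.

Taking 3-note groups, the heads are F5, C5, G4: the pattern moves down a 4th.
Continuing the starts: D4 → A3 → E3.
From E3 the exact shape gives E3 B2 F#2.

E3 B2 F#2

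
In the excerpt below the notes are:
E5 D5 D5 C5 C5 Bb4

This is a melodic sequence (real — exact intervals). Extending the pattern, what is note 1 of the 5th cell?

Ab4

The unit is 2 notes. Position-1 pitches of the 3 shown cells: E5, D5, C5.
Carrying that down a 2nd forward: Bb4 → Ab4.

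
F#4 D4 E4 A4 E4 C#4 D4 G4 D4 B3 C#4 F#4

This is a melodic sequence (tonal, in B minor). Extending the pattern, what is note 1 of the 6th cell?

With 4-note cells, note 1 of each statement runs F#4, E4, D4.
Extending down a 2nd: C#4 → B3 → A3.

A3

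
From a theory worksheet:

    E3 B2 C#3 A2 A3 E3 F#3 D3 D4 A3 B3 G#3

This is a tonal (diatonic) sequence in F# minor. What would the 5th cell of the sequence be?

With a 4-note motive the entries are E3, A3, D4, each up a 4th from the previous.
Carrying on: G#4 → C#5.
Statement 5 starts on C#5 and keeps the same diatonic contour: C#5 G#4 A4 F#4.

C#5 G#4 A4 F#4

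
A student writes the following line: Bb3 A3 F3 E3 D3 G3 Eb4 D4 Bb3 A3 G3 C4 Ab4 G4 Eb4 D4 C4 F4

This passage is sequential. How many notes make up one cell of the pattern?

6

There are 18 notes; a 6-note unit gives 3 cells:
Bb3 A3 F3 E3 D3 G3 | Eb4 D4 Bb3 A3 G3 C4 | Ab4 G4 Eb4 D4 C4 F4
Each cell is the previous one up a 4th — so the unit is 6 notes.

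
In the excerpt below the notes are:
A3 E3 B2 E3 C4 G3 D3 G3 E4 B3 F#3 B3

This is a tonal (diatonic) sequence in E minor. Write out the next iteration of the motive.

The 4-note cells begin on A3, C4, E4 — each up a 3rd from the last.
Statement 4 starts on G4 and keeps the same diatonic contour: G4 D4 A3 D4.

G4 D4 A3 D4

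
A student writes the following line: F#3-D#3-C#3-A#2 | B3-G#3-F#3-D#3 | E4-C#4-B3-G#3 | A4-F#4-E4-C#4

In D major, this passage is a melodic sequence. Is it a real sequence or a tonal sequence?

real

Each cell has the same semitone pattern (-3, -2, -3) — intervals are preserved exactly.
And D#3 lies outside D major, so the sequence is real rather than tonal.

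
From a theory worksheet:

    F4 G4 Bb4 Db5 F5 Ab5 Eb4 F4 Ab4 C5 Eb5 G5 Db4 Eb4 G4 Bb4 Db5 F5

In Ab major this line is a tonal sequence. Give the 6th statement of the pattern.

Unit = 6 notes; the statements start on F4, Eb4, Db4, moving down a 2nd each time.
Continuing the starts: C4 → Bb3 → Ab3.
So cell 6 is Ab3 Bb3 Db4 F4 Ab4 C5.

Ab3 Bb3 Db4 F4 Ab4 C5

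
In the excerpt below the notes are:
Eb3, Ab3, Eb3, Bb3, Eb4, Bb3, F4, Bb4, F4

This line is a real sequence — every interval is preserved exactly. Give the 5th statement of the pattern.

G5 C6 G5

With a 3-note motive the entries are Eb3, Bb3, F4, each up a 5th from the previous.
Continuing the starts: C5 → G5.
So cell 5 is G5 C6 G5.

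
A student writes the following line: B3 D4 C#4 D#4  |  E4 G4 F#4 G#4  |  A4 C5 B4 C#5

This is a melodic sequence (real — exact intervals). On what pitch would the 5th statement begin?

Unit = 4 notes; the statements start on B3, E4, A4, moving up a 4th each time.
Extending the heads up a 4th: D5 → G5.

G5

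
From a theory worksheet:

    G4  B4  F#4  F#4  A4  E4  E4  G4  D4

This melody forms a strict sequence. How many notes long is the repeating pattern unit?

3

Try groups of 3 (3 cells in 9 notes):
G4 B4 F#4 | F#4 A4 E4 | E4 G4 D4
Every group is a transposition down a 2nd of the one before; no shorter unit works.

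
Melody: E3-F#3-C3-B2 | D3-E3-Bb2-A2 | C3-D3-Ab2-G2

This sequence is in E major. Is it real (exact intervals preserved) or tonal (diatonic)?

Each cell has the same semitone pattern (2, -6, -1) — intervals are preserved exactly.
And C3 lies outside E major, so the sequence is real rather than tonal.

real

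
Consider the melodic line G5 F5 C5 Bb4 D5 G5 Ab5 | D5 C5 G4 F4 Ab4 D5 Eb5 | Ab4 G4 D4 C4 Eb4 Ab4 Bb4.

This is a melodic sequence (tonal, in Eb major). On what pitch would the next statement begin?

The 7-note cells begin on G5, D5, Ab4 — each down a 4th from the last.
One more step down a 4th gives Eb4.

Eb4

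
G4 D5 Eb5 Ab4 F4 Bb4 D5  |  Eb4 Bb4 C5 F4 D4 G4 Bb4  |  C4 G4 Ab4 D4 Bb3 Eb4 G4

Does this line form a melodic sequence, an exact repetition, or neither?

sequence

Each 7-note cell is the previous one transposed down a 3rd.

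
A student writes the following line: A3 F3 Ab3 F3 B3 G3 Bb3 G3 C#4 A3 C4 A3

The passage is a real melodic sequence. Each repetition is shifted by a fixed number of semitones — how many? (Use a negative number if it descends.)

Taking 4-note groups, the heads are A3, B3, C#4: the pattern moves up a 2nd.
Counting half-steps from A3 to B3: 2.

2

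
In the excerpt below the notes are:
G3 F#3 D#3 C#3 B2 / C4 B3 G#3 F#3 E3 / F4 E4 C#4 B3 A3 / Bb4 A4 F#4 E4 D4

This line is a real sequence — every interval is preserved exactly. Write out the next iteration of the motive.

Eb5 D5 B4 A4 G4

Unit = 5 notes; the statements start on G3, C4, F4, Bb4, moving up a 4th each time.
From Eb5 the exact shape gives Eb5 D5 B4 A4 G4.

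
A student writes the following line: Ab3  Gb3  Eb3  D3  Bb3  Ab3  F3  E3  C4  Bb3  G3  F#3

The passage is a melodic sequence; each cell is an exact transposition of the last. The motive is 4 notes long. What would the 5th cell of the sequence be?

The 4-note cells begin on Ab3, Bb3, C4 — each up a 2nd from the last.
Carrying on: D4 → E4.
Statement 5 starts on E4 and keeps the same exact contour: E4 D4 B3 A#3.

E4 D4 B3 A#3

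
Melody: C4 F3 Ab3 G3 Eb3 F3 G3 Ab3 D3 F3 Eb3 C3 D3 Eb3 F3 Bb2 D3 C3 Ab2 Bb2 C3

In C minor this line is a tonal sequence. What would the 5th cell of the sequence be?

With a 7-note motive the entries are C4, Ab3, F3, each down a 3rd from the previous.
Carrying on: D3 → Bb2.
From Bb2 the diatonic shape gives Bb2 Eb2 G2 F2 D2 Eb2 F2.

Bb2 Eb2 G2 F2 D2 Eb2 F2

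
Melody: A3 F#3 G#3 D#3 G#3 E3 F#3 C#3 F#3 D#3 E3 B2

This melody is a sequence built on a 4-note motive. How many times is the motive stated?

3

12 notes in groups of 4 gives 12/4 = 3 statements.
Starts: A3, G#3, F#3 — each down a 2nd.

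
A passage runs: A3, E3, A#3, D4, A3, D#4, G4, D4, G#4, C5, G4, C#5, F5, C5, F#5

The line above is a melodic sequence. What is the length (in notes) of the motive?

There are 15 notes; a 3-note unit gives 5 cells:
A3 E3 A#3 | D4 A3 D#4 | G4 D4 G#4 | C5 G4 C#5 | F5 C5 F#5
Every group is a transposition up a 4th of the one before; no shorter unit works.

3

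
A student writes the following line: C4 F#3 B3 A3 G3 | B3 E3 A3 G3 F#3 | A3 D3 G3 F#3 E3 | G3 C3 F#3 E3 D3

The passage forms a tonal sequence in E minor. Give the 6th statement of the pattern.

E3 A2 D3 C3 B2

Unit = 5 notes; the statements start on C4, B3, A3, G3, moving down a 2nd each time.
Continuing the starts: F#3 → E3.
From E3 the diatonic shape gives E3 A2 D3 C3 B2.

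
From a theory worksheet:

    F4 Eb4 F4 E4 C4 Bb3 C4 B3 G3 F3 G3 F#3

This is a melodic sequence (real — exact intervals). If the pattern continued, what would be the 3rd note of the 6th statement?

E2

Grouping in 4s, the 3rd note of each cell is F4, C4, G3.
Each moves down a 4th. Continuing: D3 → A2 → E2.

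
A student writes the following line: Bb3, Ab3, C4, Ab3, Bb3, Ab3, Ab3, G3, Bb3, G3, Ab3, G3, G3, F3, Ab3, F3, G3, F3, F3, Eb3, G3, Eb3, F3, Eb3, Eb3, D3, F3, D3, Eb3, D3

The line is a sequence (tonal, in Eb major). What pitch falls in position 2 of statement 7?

Bb2

The unit is 6 notes. Position-2 pitches of the 5 shown cells: Ab3, G3, F3, Eb3, D3.
Carrying that down a 2nd forward: C3 → Bb2.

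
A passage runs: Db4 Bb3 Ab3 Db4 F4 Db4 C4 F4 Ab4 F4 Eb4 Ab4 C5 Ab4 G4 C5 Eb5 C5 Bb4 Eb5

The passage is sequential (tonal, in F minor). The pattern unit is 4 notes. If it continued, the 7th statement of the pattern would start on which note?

Unit = 4 notes; the statements start on Db4, F4, Ab4, C5, Eb5, moving up a 3rd each time.
Continuing: G5 → Bb5. Statement 7 starts on Bb5.

Bb5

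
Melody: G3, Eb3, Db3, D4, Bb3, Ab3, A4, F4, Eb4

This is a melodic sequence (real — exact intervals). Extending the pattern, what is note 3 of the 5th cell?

F5

The unit is 3 notes. Position-3 pitches of the 3 shown cells: Db3, Ab3, Eb4.
Extending up a 5th: Bb4 → F5.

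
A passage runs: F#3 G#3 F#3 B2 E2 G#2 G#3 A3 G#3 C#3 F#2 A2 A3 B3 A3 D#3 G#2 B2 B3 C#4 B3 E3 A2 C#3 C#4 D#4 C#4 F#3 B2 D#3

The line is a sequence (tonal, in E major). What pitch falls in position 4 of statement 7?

With 6-note cells, note 4 of each statement runs B2, C#3, D#3, E3, F#3.
Each moves up a 2nd. Continuing: G#3 → A3.

A3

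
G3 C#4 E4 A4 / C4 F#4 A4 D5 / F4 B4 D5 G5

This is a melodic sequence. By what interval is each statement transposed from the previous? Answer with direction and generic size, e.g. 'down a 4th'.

With a 4-note motive the entries are G3, C4, F4, each up a 4th from the previous.
From G3 to C4: up a 4th.

up a 4th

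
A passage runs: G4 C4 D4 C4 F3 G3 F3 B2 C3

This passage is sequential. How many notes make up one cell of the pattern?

3

9 notes total. Splitting into 3 groups of 3:
G4 C4 D4 | C4 F3 G3 | F3 B2 C3
Each cell is the previous one down a 5th — so the unit is 3 notes.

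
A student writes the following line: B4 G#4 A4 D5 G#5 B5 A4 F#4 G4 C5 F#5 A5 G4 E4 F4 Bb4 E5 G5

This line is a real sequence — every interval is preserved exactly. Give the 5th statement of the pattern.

Unit = 6 notes; the statements start on B4, A4, G4, moving down a 2nd each time.
Carrying on: F4 → Eb4.
So cell 5 is Eb4 C4 Db4 Gb4 C5 Eb5.

Eb4 C4 Db4 Gb4 C5 Eb5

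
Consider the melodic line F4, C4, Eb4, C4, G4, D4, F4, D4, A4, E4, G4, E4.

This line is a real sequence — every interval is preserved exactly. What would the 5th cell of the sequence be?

Unit = 4 notes; the statements start on F4, G4, A4, moving up a 2nd each time.
Extending up a 2nd: B4 → C#5.
So cell 5 is C#5 G#4 B4 G#4.

C#5 G#4 B4 G#4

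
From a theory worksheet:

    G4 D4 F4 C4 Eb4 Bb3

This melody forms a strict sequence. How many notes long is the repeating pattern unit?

Try groups of 2 (3 cells in 6 notes):
G4 D4 | F4 C4 | Eb4 Bb3
Every group is a transposition down a 2nd of the one before; no shorter unit works.

2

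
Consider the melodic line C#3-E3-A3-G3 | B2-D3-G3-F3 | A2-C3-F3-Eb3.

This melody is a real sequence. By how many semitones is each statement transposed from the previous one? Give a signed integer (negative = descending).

-2

Unit = 4 notes; the statements start on C#3, B2, A2, moving down a 2nd each time.
Counting half-steps from C#3 to B2: -2.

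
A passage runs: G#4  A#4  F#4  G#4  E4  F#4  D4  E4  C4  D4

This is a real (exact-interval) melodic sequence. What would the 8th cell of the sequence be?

Taking 2-note groups, the heads are G#4, F#4, E4, D4, C4: the pattern moves down a 2nd.
Extending down a 2nd: Bb3 → Ab3 → Gb3.
Statement 8 starts on Gb3 and keeps the same exact contour: Gb3 Ab3.

Gb3 Ab3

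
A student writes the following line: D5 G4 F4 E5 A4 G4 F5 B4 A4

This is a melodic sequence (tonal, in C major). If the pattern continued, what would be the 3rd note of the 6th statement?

The unit is 3 notes. Position-3 pitches of the 3 shown cells: F4, G4, A4.
Each moves up a 2nd. Continuing: B4 → C5 → D5.

D5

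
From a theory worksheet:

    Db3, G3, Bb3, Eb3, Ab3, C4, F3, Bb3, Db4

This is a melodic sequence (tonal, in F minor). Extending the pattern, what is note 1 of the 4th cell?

Grouping in 3s, the 1st note of each cell is Db3, Eb3, F3.
One more up a 2nd gives G3.

G3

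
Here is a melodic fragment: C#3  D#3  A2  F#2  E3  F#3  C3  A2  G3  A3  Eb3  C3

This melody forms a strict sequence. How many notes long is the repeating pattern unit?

4

There are 12 notes; a 4-note unit gives 3 cells:
C#3 D#3 A2 F#2 | E3 F#3 C3 A2 | G3 A3 Eb3 C3
Each cell is the previous one up a 3rd — so the unit is 4 notes.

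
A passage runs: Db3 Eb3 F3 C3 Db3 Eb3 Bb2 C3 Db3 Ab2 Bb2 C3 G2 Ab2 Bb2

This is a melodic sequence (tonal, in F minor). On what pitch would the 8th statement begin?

Taking 3-note groups, the heads are Db3, C3, Bb2, Ab2, G2: the pattern moves down a 2nd.
Extending the heads down a 2nd: F2 → Eb2 → Db2.

Db2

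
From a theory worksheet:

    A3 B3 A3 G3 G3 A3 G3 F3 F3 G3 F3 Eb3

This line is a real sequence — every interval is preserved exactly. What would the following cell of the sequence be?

Taking 4-note groups, the heads are A3, G3, F3: the pattern moves down a 2nd.
Statement 4 starts on Eb3 and keeps the same exact contour: Eb3 F3 Eb3 Db3.

Eb3 F3 Eb3 Db3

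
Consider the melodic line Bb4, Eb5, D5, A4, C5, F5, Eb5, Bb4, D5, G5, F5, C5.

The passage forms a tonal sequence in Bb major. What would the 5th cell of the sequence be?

Taking 4-note groups, the heads are Bb4, C5, D5: the pattern moves up a 2nd.
Extending up a 2nd: Eb5 → F5.
So cell 5 is F5 Bb5 A5 Eb5.

F5 Bb5 A5 Eb5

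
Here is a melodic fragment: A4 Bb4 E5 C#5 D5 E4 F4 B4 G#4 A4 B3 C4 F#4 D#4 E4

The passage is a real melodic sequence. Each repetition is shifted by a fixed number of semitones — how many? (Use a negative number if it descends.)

-5

Unit = 5 notes; the statements start on A4, E4, B3, moving down a 4th each time.
A4 to E4 spans -5 semitones.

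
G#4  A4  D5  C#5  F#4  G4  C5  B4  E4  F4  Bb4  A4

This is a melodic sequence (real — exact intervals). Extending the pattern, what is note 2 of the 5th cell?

Db4

The unit is 4 notes. Position-2 pitches of the 3 shown cells: A4, G4, F4.
Carrying that down a 2nd forward: Eb4 → Db4.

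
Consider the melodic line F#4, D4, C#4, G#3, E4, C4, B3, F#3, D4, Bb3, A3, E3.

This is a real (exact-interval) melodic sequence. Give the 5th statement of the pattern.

With a 4-note motive the entries are F#4, E4, D4, each down a 2nd from the previous.
Continuing the starts: C4 → Bb3.
Statement 5 starts on Bb3 and keeps the same exact contour: Bb3 Gb3 F3 C3.

Bb3 Gb3 F3 C3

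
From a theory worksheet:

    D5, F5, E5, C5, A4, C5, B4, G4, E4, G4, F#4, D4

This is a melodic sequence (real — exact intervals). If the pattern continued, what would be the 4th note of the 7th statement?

F#2

The unit is 4 notes. Position-4 pitches of the 3 shown cells: C5, G4, D4.
Each moves down a 4th. Continuing: A3 → E3 → B2 → F#2.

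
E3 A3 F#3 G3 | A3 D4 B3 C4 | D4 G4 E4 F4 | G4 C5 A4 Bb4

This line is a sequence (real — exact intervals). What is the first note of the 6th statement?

The 4-note cells begin on E3, A3, D4, G4 — each up a 4th from the last.
Extending the heads up a 4th: C5 → F5.

F5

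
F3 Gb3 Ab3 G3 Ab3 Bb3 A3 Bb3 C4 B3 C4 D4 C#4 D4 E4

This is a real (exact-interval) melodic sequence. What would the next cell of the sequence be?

D#4 E4 F#4

Unit = 3 notes; the statements start on F3, G3, A3, B3, C#4, moving up a 2nd each time.
Statement 6 starts on D#4 and keeps the same exact contour: D#4 E4 F#4.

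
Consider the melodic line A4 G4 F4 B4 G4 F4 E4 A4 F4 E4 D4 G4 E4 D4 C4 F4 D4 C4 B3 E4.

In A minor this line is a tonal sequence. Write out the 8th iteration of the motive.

A3 G3 F3 B3

With a 4-note motive the entries are A4, G4, F4, E4, D4, each down a 2nd from the previous.
Carrying on: C4 → B3 → A3.
So cell 8 is A3 G3 F3 B3.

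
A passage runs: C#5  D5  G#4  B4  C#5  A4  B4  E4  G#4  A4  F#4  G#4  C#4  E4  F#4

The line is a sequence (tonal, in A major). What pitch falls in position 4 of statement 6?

F#3

Grouping in 5s, the 4th note of each cell is B4, G#4, E4.
Each moves down a 3rd. Continuing: C#4 → A3 → F#3.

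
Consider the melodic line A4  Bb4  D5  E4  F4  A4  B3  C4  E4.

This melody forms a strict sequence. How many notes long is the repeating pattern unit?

9 notes total. Splitting into 3 groups of 3:
A4 Bb4 D5 | E4 F4 A4 | B3 C4 E4
Every group is a transposition down a 4th of the one before; no shorter unit works.

3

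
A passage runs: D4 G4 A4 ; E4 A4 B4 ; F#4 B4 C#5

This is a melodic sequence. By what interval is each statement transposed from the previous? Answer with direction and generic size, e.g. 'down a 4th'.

Taking 3-note groups, the heads are D4, E4, F#4: the pattern moves up a 2nd.
From D4 to E4: up a 2nd.

up a 2nd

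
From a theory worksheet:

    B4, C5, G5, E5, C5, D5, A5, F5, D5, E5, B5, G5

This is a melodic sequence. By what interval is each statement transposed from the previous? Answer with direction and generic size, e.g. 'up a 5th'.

Unit = 4 notes; the statements start on B4, C5, D5, moving up a 2nd each time.
B4 to C5 is up a 2nd.

up a 2nd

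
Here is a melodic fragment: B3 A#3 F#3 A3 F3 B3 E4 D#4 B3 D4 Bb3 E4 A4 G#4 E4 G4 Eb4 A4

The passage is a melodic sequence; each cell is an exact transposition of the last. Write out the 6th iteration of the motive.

Taking 6-note groups, the heads are B3, E4, A4: the pattern moves up a 4th.
Extending up a 4th: D5 → G5 → C6.
So cell 6 is C6 B5 G5 Bb5 Gb5 C6.

C6 B5 G5 Bb5 Gb5 C6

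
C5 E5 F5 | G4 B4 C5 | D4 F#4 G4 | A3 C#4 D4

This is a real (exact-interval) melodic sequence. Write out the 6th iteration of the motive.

B2 D#3 E3

Unit = 3 notes; the statements start on C5, G4, D4, A3, moving down a 4th each time.
Extending down a 4th: E3 → B2.
From B2 the exact shape gives B2 D#3 E3.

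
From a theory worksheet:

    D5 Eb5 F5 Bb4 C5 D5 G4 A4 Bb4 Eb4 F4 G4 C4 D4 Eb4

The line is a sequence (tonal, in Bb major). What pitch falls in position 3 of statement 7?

The unit is 3 notes. Position-3 pitches of the 5 shown cells: F5, D5, Bb4, G4, Eb4.
Each moves down a 3rd. Continuing: C4 → A3.

A3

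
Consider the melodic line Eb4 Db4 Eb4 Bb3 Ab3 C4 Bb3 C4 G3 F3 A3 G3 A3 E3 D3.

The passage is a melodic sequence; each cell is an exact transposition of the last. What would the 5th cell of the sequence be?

D#3 C#3 D#3 A#2 G#2

The 5-note cells begin on Eb4, C4, A3 — each down a 3rd from the last.
Extending down a 3rd: F#3 → D#3.
From D#3 the exact shape gives D#3 C#3 D#3 A#2 G#2.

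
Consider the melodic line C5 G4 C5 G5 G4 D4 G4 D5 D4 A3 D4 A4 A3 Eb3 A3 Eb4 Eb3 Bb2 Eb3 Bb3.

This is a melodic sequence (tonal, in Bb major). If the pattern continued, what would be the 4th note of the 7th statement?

C3

With 4-note cells, note 4 of each statement runs G5, D5, A4, Eb4, Bb3.
Carrying that down a 4th forward: F3 → C3.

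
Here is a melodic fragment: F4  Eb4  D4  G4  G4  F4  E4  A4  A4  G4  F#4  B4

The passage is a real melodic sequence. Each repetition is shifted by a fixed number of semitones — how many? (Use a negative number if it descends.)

Taking 4-note groups, the heads are F4, G4, A4: the pattern moves up a 2nd.
F4 to G4 spans +2 semitones.

2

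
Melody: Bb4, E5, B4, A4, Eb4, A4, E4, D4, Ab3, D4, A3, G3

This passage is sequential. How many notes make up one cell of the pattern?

12 notes total. Splitting into 3 groups of 4:
Bb4 E5 B4 A4 | Eb4 A4 E4 D4 | Ab3 D4 A3 G3
That's a consistent down a 5th shift per cell, and no other grouping gives one.

4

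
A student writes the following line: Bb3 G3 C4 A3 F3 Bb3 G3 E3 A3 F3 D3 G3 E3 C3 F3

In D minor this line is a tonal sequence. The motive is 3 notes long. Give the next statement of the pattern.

With a 3-note motive the entries are Bb3, A3, G3, F3, E3, each down a 2nd from the previous.
So cell 6 is D3 Bb2 E3.

D3 Bb2 E3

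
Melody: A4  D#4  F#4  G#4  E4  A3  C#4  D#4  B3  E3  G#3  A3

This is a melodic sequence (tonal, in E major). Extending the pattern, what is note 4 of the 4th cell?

E3

Grouping in 4s, the 4th note of each cell is G#4, D#4, A3.
Each moves down a 4th; the next is E3.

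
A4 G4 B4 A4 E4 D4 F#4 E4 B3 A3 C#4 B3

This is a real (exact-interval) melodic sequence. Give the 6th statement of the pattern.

G#2 F#2 A#2 G#2

The 4-note cells begin on A4, E4, B3 — each down a 4th from the last.
Carrying on: F#3 → C#3 → G#2.
So cell 6 is G#2 F#2 A#2 G#2.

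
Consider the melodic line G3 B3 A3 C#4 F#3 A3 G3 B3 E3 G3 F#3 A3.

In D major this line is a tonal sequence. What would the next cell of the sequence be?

Unit = 4 notes; the statements start on G3, F#3, E3, moving down a 2nd each time.
Statement 4 starts on D3 and keeps the same diatonic contour: D3 F#3 E3 G3.

D3 F#3 E3 G3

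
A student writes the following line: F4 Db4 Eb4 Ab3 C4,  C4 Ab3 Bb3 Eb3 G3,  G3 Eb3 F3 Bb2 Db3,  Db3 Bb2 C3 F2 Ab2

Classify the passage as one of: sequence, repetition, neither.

Each 5-note cell is the previous one transposed down a 4th.

sequence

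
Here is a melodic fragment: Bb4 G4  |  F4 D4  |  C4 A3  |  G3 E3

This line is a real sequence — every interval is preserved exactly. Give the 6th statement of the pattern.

With a 2-note motive the entries are Bb4, F4, C4, G3, each down a 4th from the previous.
Extending down a 4th: D3 → A2.
So cell 6 is A2 F#2.

A2 F#2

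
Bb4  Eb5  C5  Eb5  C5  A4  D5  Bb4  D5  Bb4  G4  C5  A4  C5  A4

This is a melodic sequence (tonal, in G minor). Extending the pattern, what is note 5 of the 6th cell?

Eb4

Grouping in 5s, the 5th note of each cell is C5, Bb4, A4.
Extending down a 2nd: G4 → F4 → Eb4.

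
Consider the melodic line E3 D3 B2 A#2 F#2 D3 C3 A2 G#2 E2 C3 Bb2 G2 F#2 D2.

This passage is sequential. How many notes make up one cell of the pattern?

15 notes total. Splitting into 3 groups of 5:
E3 D3 B2 A#2 F#2 | D3 C3 A2 G#2 E2 | C3 Bb2 G2 F#2 D2
Every group is a transposition down a 2nd of the one before; no shorter unit works.

5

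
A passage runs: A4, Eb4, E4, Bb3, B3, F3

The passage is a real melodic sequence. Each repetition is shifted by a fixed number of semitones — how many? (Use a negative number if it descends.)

Unit = 2 notes; the statements start on A4, E4, B3, moving down a 4th each time.
A4 to E4 spans -5 semitones.

-5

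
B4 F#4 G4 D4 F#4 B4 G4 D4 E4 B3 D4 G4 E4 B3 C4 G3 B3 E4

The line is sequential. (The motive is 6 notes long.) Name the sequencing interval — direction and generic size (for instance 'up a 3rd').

With a 6-note motive the entries are B4, G4, E4, each down a 3rd from the previous.
From B4 to G4: down a 3rd.

down a 3rd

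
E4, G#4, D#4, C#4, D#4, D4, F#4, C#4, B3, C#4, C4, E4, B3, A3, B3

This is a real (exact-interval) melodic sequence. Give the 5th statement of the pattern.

Ab3 C4 G3 F3 G3

Unit = 5 notes; the statements start on E4, D4, C4, moving down a 2nd each time.
Continuing the starts: Bb3 → Ab3.
So cell 5 is Ab3 C4 G3 F3 G3.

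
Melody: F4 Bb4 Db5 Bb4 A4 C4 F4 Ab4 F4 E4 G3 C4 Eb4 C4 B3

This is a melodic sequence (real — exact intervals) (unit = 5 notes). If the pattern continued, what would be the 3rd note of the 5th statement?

F3

The unit is 5 notes. Position-3 pitches of the 3 shown cells: Db5, Ab4, Eb4.
Carrying that down a 4th forward: Bb3 → F3.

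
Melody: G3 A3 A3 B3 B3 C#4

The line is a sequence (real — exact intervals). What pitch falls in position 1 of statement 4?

C#4

Grouping in 2s, the 1st note of each cell is G3, A3, B3.
From B3, up a 2nd gives C#4.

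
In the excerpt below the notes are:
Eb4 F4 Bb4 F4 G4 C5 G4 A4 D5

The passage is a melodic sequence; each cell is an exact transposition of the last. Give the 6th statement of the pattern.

Unit = 3 notes; the statements start on Eb4, F4, G4, moving up a 2nd each time.
Carrying on: A4 → B4 → C#5.
From C#5 the exact shape gives C#5 D#5 G#5.

C#5 D#5 G#5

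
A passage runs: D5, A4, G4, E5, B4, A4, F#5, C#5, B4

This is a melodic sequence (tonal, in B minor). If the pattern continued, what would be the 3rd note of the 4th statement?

With 3-note cells, note 3 of each statement runs G4, A4, B4.
One more up a 2nd gives C#5.

C#5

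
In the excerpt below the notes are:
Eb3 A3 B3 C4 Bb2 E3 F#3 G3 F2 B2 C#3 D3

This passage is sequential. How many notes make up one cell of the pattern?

4

Try groups of 4 (3 cells in 12 notes):
Eb3 A3 B3 C4 | Bb2 E3 F#3 G3 | F2 B2 C#3 D3
Each cell is the previous one down a 4th — so the unit is 4 notes.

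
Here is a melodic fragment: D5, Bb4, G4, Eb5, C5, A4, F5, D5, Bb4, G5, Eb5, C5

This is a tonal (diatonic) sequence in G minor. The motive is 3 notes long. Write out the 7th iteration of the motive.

C6 A5 F5

The 3-note cells begin on D5, Eb5, F5, G5 — each up a 2nd from the last.
Carrying on: A5 → Bb5 → C6.
So cell 7 is C6 A5 F5.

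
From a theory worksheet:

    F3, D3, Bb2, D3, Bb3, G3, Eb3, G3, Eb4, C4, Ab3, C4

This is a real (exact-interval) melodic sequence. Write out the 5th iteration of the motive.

Db5 Bb4 Gb4 Bb4

With a 4-note motive the entries are F3, Bb3, Eb4, each up a 4th from the previous.
Carrying on: Ab4 → Db5.
From Db5 the exact shape gives Db5 Bb4 Gb4 Bb4.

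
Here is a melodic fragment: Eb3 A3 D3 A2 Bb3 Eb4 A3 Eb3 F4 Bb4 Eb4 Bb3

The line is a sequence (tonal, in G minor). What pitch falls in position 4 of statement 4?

F4

The unit is 4 notes. Position-4 pitches of the 3 shown cells: A2, Eb3, Bb3.
One more up a 5th gives F4.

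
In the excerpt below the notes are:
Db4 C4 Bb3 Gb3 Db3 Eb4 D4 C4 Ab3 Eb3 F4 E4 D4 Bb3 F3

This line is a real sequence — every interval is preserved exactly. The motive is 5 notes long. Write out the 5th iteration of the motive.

A4 G#4 F#4 D4 A3

Taking 5-note groups, the heads are Db4, Eb4, F4: the pattern moves up a 2nd.
Extending up a 2nd: G4 → A4.
Statement 5 starts on A4 and keeps the same exact contour: A4 G#4 F#4 D4 A3.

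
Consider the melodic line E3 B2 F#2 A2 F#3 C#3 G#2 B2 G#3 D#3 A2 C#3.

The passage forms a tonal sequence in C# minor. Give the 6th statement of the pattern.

Unit = 4 notes; the statements start on E3, F#3, G#3, moving up a 2nd each time.
Continuing the starts: A3 → B3 → C#4.
Statement 6 starts on C#4 and keeps the same diatonic contour: C#4 G#3 D#3 F#3.

C#4 G#3 D#3 F#3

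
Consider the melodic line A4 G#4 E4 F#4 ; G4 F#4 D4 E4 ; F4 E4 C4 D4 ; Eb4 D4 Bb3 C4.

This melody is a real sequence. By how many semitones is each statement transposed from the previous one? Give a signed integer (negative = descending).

-2

The 4-note cells begin on A4, G4, F4, Eb4 — each down a 2nd from the last.
A4 to G4 spans -2 semitones.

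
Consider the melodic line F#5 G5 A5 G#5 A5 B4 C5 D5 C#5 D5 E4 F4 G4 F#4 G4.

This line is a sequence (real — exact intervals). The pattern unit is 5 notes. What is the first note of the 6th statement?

With a 5-note motive the entries are F#5, B4, E4, each down a 5th from the previous.
Continuing: A3 → D3 → G2. Statement 6 starts on G2.

G2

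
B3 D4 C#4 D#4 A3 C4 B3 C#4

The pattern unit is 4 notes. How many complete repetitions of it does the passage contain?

8 notes in groups of 4 gives 8/4 = 2 statements.
Starts: B3, A3 — each down a 2nd.

2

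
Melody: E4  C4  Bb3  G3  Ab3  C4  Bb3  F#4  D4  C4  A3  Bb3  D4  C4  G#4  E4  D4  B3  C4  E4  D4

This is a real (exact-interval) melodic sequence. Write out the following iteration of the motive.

The 7-note cells begin on E4, F#4, G#4 — each up a 2nd from the last.
Statement 4 starts on A#4 and keeps the same exact contour: A#4 F#4 E4 C#4 D4 F#4 E4.

A#4 F#4 E4 C#4 D4 F#4 E4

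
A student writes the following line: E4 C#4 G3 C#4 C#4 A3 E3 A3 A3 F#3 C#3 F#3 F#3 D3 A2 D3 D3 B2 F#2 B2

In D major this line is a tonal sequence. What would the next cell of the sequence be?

B2 G2 D2 G2

The 4-note cells begin on E4, C#4, A3, F#3, D3 — each down a 3rd from the last.
Statement 6 starts on B2 and keeps the same diatonic contour: B2 G2 D2 G2.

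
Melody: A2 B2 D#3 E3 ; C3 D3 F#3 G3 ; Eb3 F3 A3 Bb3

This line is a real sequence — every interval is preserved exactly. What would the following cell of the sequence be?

Taking 4-note groups, the heads are A2, C3, Eb3: the pattern moves up a 3rd.
From Gb3 the exact shape gives Gb3 Ab3 C4 Db4.

Gb3 Ab3 C4 Db4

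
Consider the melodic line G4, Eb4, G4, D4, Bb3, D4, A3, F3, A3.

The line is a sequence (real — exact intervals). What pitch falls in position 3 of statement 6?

F#2

Grouping in 3s, the 3rd note of each cell is G4, D4, A3.
Carrying that down a 4th forward: E3 → B2 → F#2.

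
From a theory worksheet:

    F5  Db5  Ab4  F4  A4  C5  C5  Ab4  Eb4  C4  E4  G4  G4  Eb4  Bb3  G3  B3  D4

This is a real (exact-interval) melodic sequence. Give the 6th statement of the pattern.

E3 C3 G2 E2 G#2 B2

The 6-note cells begin on F5, C5, G4 — each down a 4th from the last.
Carrying on: D4 → A3 → E3.
Statement 6 starts on E3 and keeps the same exact contour: E3 C3 G2 E2 G#2 B2.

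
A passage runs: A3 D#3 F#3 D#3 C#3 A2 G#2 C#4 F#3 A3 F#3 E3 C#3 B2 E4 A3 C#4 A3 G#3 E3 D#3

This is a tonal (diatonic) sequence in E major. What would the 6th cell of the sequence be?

D#5 G#4 B4 G#4 F#4 D#4 C#4

Unit = 7 notes; the statements start on A3, C#4, E4, moving up a 3rd each time.
Carrying on: G#4 → B4 → D#5.
So cell 6 is D#5 G#4 B4 G#4 F#4 D#4 C#4.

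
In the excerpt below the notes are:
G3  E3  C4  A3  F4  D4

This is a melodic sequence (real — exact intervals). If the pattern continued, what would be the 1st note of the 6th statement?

Grouping in 2s, the 1st note of each cell is G3, C4, F4.
Extending up a 4th: Bb4 → Eb5 → Ab5.

Ab5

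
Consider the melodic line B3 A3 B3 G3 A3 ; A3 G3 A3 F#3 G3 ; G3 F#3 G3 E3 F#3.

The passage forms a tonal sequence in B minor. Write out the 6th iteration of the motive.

D3 C#3 D3 B2 C#3

The 5-note cells begin on B3, A3, G3 — each down a 2nd from the last.
Carrying on: F#3 → E3 → D3.
So cell 6 is D3 C#3 D3 B2 C#3.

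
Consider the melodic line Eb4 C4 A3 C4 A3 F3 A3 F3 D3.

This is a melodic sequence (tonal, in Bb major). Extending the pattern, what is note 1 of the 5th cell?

Grouping in 3s, the 1st note of each cell is Eb4, C4, A3.
Each moves down a 3rd. Continuing: F3 → D3.

D3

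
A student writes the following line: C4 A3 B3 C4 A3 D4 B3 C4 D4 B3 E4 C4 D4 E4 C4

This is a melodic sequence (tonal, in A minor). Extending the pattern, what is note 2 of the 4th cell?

With 5-note cells, note 2 of each statement runs A3, B3, C4.
Each moves up a 2nd; the next is D4.

D4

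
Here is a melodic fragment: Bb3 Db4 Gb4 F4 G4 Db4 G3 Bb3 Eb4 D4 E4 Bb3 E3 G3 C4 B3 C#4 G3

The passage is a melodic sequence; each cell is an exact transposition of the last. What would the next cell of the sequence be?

With a 6-note motive the entries are Bb3, G3, E3, each down a 3rd from the previous.
Statement 4 starts on C#3 and keeps the same exact contour: C#3 E3 A3 G#3 A#3 E3.

C#3 E3 A3 G#3 A#3 E3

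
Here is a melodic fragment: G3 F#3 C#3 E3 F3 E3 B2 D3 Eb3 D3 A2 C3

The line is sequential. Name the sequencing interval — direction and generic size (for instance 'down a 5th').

Unit = 4 notes; the statements start on G3, F3, Eb3, moving down a 2nd each time.
From G3 to F3: down a 2nd.

down a 2nd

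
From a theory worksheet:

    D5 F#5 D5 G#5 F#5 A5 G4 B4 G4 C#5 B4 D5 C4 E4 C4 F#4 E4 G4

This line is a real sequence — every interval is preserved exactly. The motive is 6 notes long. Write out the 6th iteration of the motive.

Eb2 G2 Eb2 A2 G2 Bb2

Taking 6-note groups, the heads are D5, G4, C4: the pattern moves down a 5th.
Continuing the starts: F3 → Bb2 → Eb2.
So cell 6 is Eb2 G2 Eb2 A2 G2 Bb2.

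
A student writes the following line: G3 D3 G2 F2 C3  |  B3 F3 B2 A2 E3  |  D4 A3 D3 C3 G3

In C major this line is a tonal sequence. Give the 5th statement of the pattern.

A4 E4 A3 G3 D4

With a 5-note motive the entries are G3, B3, D4, each up a 3rd from the previous.
Carrying on: F4 → A4.
So cell 5 is A4 E4 A3 G3 D4.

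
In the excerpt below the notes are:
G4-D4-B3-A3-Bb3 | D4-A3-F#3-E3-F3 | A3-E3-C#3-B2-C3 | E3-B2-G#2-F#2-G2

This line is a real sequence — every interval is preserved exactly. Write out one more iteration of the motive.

Taking 5-note groups, the heads are G4, D4, A3, E3: the pattern moves down a 4th.
So cell 5 is B2 F#2 D#2 C#2 D2.

B2 F#2 D#2 C#2 D2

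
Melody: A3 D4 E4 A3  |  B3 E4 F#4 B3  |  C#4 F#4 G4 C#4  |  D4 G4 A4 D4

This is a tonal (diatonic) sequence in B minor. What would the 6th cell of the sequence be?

F#4 B4 C#5 F#4

With a 4-note motive the entries are A3, B3, C#4, D4, each up a 2nd from the previous.
Carrying on: E4 → F#4.
From F#4 the diatonic shape gives F#4 B4 C#5 F#4.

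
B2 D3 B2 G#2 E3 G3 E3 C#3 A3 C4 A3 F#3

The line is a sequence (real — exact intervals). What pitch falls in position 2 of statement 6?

Grouping in 4s, the 2nd note of each cell is D3, G3, C4.
Carrying that up a 4th forward: F4 → Bb4 → Eb5.

Eb5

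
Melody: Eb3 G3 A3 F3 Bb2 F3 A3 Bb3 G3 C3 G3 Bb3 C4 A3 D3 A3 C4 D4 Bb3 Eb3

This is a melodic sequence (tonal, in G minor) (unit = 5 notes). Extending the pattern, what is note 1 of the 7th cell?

D4

Grouping in 5s, the 1st note of each cell is Eb3, F3, G3, A3.
Carrying that up a 2nd forward: Bb3 → C4 → D4.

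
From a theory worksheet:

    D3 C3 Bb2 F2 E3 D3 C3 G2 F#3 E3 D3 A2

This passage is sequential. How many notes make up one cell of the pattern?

Try groups of 4 (3 cells in 12 notes):
D3 C3 Bb2 F2 | E3 D3 C3 G2 | F#3 E3 D3 A2
That's a consistent up a 2nd shift per cell, and no other grouping gives one.

4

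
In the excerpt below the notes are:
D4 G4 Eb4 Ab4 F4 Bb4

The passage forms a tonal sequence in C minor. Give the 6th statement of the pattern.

Unit = 2 notes; the statements start on D4, Eb4, F4, moving up a 2nd each time.
Carrying on: G4 → Ab4 → Bb4.
Statement 6 starts on Bb4 and keeps the same diatonic contour: Bb4 Eb5.

Bb4 Eb5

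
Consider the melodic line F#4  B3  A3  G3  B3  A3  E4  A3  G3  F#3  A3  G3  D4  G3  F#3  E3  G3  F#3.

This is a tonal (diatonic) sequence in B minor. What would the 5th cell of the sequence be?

Unit = 6 notes; the statements start on F#4, E4, D4, moving down a 2nd each time.
Extending down a 2nd: C#4 → B3.
From B3 the diatonic shape gives B3 E3 D3 C#3 E3 D3.

B3 E3 D3 C#3 E3 D3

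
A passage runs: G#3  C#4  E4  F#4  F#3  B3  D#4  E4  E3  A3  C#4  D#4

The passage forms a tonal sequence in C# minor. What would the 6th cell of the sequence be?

B2 E3 G#3 A3

With a 4-note motive the entries are G#3, F#3, E3, each down a 2nd from the previous.
Extending down a 2nd: D#3 → C#3 → B2.
Statement 6 starts on B2 and keeps the same diatonic contour: B2 E3 G#3 A3.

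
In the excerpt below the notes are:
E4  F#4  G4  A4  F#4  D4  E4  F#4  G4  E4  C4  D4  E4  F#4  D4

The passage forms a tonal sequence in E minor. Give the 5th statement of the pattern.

A3 B3 C4 D4 B3

The 5-note cells begin on E4, D4, C4 — each down a 2nd from the last.
Carrying on: B3 → A3.
From A3 the diatonic shape gives A3 B3 C4 D4 B3.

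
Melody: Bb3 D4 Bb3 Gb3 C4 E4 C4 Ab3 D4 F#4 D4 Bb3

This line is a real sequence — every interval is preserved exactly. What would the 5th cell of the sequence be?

The 4-note cells begin on Bb3, C4, D4 — each up a 2nd from the last.
Carrying on: E4 → F#4.
So cell 5 is F#4 A#4 F#4 D4.

F#4 A#4 F#4 D4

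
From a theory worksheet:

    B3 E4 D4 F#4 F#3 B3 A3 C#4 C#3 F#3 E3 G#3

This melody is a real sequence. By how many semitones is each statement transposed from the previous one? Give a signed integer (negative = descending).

-5

With a 4-note motive the entries are B3, F#3, C#3, each down a 4th from the previous.
B3 to F#3 spans -5 semitones.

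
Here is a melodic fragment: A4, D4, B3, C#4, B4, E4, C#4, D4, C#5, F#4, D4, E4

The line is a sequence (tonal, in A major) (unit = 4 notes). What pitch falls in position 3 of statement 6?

G#4

The unit is 4 notes. Position-3 pitches of the 3 shown cells: B3, C#4, D4.
Carrying that up a 2nd forward: E4 → F#4 → G#4.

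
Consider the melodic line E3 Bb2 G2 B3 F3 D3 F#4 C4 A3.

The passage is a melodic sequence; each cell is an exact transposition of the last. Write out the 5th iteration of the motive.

Unit = 3 notes; the statements start on E3, B3, F#4, moving up a 5th each time.
Continuing the starts: C#5 → G#5.
From G#5 the exact shape gives G#5 D5 B4.

G#5 D5 B4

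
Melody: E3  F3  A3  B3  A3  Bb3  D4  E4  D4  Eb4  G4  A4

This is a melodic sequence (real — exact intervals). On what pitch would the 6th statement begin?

Unit = 4 notes; the statements start on E3, A3, D4, moving up a 4th each time.
Extending the heads up a 4th: G4 → C5 → F5.

F5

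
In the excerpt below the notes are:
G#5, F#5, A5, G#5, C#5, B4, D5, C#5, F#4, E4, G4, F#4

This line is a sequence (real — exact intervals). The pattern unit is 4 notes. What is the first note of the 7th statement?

D2

Taking 4-note groups, the heads are G#5, C#5, F#4: the pattern moves down a 5th.
Continuing: B3 → E3 → A2 → D2. Statement 7 starts on D2.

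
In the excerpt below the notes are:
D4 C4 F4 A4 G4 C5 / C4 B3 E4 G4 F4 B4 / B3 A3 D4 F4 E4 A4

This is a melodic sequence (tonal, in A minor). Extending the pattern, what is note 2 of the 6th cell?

E3

With 6-note cells, note 2 of each statement runs C4, B3, A3.
Extending down a 2nd: G3 → F3 → E3.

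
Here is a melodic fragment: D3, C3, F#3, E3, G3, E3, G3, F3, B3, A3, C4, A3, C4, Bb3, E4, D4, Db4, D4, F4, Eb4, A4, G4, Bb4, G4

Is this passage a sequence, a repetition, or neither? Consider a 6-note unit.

Note 5 of cell 3 is Db4; if this were a sequence it would be F4. No unit length gives a consistent transposition pattern.

neither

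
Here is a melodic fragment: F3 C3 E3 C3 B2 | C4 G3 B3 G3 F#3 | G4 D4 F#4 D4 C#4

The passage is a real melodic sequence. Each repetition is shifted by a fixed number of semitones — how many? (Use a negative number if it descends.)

7

The 5-note cells begin on F3, C4, G4 — each up a 5th from the last.
F3 to C4 spans +7 semitones.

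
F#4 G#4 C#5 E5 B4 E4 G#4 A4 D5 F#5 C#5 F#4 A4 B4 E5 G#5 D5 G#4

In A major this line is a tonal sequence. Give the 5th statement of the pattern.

C#5 D5 G#5 B5 F#5 B4

Unit = 6 notes; the statements start on F#4, G#4, A4, moving up a 2nd each time.
Extending up a 2nd: B4 → C#5.
So cell 5 is C#5 D5 G#5 B5 F#5 B4.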